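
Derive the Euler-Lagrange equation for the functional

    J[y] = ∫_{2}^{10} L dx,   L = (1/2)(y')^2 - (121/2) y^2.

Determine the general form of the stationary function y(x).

The Lagrangian is L = (1/2)(y')^2 - (121/2) y^2.
∂L/∂y = -121y.
∂L/∂y' = y'.
The Euler-Lagrange equation d/dx(∂L/∂y') − ∂L/∂y = 0 becomes:
    y'' + 121 y = 0
General solution: y(x) = A sin(11x) + B cos(11x), where A and B are arbitrary constants fixed by the endpoint conditions.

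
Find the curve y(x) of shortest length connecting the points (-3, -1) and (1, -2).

Arc-length functional: J[y] = ∫ sqrt(1 + (y')^2) dx.
Lagrangian L = sqrt(1 + (y')^2) has no explicit y dependence, so ∂L/∂y = 0 and the Euler-Lagrange equation gives
    d/dx( y' / sqrt(1 + (y')^2) ) = 0  ⇒  y' / sqrt(1 + (y')^2) = const.
Hence y' is constant, so y(x) is affine.
Fitting the endpoints (-3, -1) and (1, -2):
    slope m = ((-2) − (-1)) / (1 − (-3)) = -1/4,
    intercept c = (-1) − m·(-3) = -7/4.
Extremal: y(x) = (-1/4) x - 7/4.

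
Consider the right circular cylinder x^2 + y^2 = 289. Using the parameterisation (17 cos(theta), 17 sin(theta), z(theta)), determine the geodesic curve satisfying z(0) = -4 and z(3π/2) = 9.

Parameterise the cylinder of radius R = 17 as
    r(θ) = (17 cos θ, 17 sin θ, z(θ)).
The arc-length element is
    ds = sqrt(289 + (dz/dθ)^2) dθ,
so the Lagrangian is L = sqrt(289 + z'^2).
L depends on z' only, not on z or θ, so ∂L/∂z = 0 and
    ∂L/∂z' = z' / sqrt(289 + z'^2).
The Euler-Lagrange equation gives
    d/dθ( z' / sqrt(289 + z'^2) ) = 0,
so z' is constant. Integrating once:
    z(θ) = a θ + b,
a helix on the cylinder (a straight line when the cylinder is unrolled). The constants a, b are determined by the endpoint conditions.
With endpoint conditions z(0) = -4 and z(3π/2) = 9: from z(0) = b we get b = -4, and a·3π/2 + -4 = 9 gives a = 26/(3π), so
    z(θ) = (26/(3π)) θ − 4.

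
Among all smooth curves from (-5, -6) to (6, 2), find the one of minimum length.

Arc-length functional: J[y] = ∫ sqrt(1 + (y')^2) dx.
Lagrangian L = sqrt(1 + (y')^2) has no explicit y dependence, so ∂L/∂y = 0 and the Euler-Lagrange equation gives
    d/dx( y' / sqrt(1 + (y')^2) ) = 0  ⇒  y' / sqrt(1 + (y')^2) = const.
Hence y' is constant, so y(x) is affine.
Fitting the endpoints (-5, -6) and (6, 2):
    slope m = (2 − (-6)) / (6 − (-5)) = 8/11,
    intercept c = (-6) − m·(-5) = -26/11.
Extremal: y(x) = (8/11) x - 26/11.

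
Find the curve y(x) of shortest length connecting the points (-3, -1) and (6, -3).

Arc-length functional: J[y] = ∫ sqrt(1 + (y')^2) dx.
Lagrangian L = sqrt(1 + (y')^2) has no explicit y dependence, so ∂L/∂y = 0 and the Euler-Lagrange equation gives
    d/dx( y' / sqrt(1 + (y')^2) ) = 0  ⇒  y' / sqrt(1 + (y')^2) = const.
Hence y' is constant, so y(x) is affine.
Fitting the endpoints (-3, -1) and (6, -3):
    slope m = ((-3) − (-1)) / (6 − (-3)) = -2/9,
    intercept c = (-1) − m·(-3) = -5/3.
Extremal: y(x) = (-2/9) x - 5/3.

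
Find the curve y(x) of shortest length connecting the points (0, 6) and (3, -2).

Arc-length functional: J[y] = ∫ sqrt(1 + (y')^2) dx.
Lagrangian L = sqrt(1 + (y')^2) has no explicit y dependence, so ∂L/∂y = 0 and the Euler-Lagrange equation gives
    d/dx( y' / sqrt(1 + (y')^2) ) = 0  ⇒  y' / sqrt(1 + (y')^2) = const.
Hence y' is constant, so y(x) is affine.
Fitting the endpoints (0, 6) and (3, -2):
    slope m = ((-2) − 6) / (3 − 0) = -8/3,
    intercept c = 6 − m·0 = 6.
Extremal: y(x) = (-8/3) x + 6.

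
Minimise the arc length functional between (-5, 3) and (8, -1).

Arc-length functional: J[y] = ∫ sqrt(1 + (y')^2) dx.
Lagrangian L = sqrt(1 + (y')^2) has no explicit y dependence, so ∂L/∂y = 0 and the Euler-Lagrange equation gives
    d/dx( y' / sqrt(1 + (y')^2) ) = 0  ⇒  y' / sqrt(1 + (y')^2) = const.
Hence y' is constant, so y(x) is affine.
Fitting the endpoints (-5, 3) and (8, -1):
    slope m = ((-1) − 3) / (8 − (-5)) = -4/13,
    intercept c = 3 − m·(-5) = 19/13.
Extremal: y(x) = (-4/13) x + 19/13.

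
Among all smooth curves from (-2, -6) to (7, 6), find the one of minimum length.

Arc-length functional: J[y] = ∫ sqrt(1 + (y')^2) dx.
Lagrangian L = sqrt(1 + (y')^2) has no explicit y dependence, so ∂L/∂y = 0 and the Euler-Lagrange equation gives
    d/dx( y' / sqrt(1 + (y')^2) ) = 0  ⇒  y' / sqrt(1 + (y')^2) = const.
Hence y' is constant, so y(x) is affine.
Fitting the endpoints (-2, -6) and (7, 6):
    slope m = (6 − (-6)) / (7 − (-2)) = 4/3,
    intercept c = (-6) − m·(-2) = -10/3.
Extremal: y(x) = (4/3) x - 10/3.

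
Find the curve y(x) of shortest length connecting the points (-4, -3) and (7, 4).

Arc-length functional: J[y] = ∫ sqrt(1 + (y')^2) dx.
Lagrangian L = sqrt(1 + (y')^2) has no explicit y dependence, so ∂L/∂y = 0 and the Euler-Lagrange equation gives
    d/dx( y' / sqrt(1 + (y')^2) ) = 0  ⇒  y' / sqrt(1 + (y')^2) = const.
Hence y' is constant, so y(x) is affine.
Fitting the endpoints (-4, -3) and (7, 4):
    slope m = (4 − (-3)) / (7 − (-4)) = 7/11,
    intercept c = (-3) − m·(-4) = -5/11.
Extremal: y(x) = (7/11) x - 5/11.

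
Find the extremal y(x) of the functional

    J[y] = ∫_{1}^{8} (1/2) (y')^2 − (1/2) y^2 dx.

The Lagrangian is L = (1/2) (y')^2 − (1/2) y^2.
Compute ∂L/∂y = -y, ∂L/∂y' = y'.
The Euler-Lagrange equation d/dx(∂L/∂y') − ∂L/∂y = 0 reduces to
    y'' + y = 0.
Its general solution is
    y(x) = A sin(x) + B cos(x),
with A, B fixed by the endpoint conditions.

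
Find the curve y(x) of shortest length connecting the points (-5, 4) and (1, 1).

Arc-length functional: J[y] = ∫ sqrt(1 + (y')^2) dx.
Lagrangian L = sqrt(1 + (y')^2) has no explicit y dependence, so ∂L/∂y = 0 and the Euler-Lagrange equation gives
    d/dx( y' / sqrt(1 + (y')^2) ) = 0  ⇒  y' / sqrt(1 + (y')^2) = const.
Hence y' is constant, so y(x) is affine.
Fitting the endpoints (-5, 4) and (1, 1):
    slope m = (1 − 4) / (1 − (-5)) = -1/2,
    intercept c = 4 − m·(-5) = 3/2.
Extremal: y(x) = (-1/2) x + 3/2.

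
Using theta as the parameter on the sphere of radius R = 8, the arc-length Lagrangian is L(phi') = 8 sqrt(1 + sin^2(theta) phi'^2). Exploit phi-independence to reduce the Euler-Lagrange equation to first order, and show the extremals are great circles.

On the sphere of radius R = 8 with spherical coordinates (θ, φ), the induced metric is
    ds^2 = 64(dθ^2 + sin^2(θ) dφ^2).
Parameterise by θ; the arc-length functional is
    J[φ] = ∫ 8 sqrt(1 + sin^2(θ) (dφ/dθ)^2) dθ,
so L = 8 sqrt(1 + sin^2(θ) φ'^2). Compute
    ∂L/∂φ = 0  (L has no explicit φ dependence),
    ∂L/∂φ' = 8 sin^2(θ) φ' / sqrt(1 + sin^2(θ) φ'^2).
Since ∂L/∂φ = 0, the Euler-Lagrange equation
    d/dθ(∂L/∂φ') − ∂L/∂φ = 0
reduces to d/dθ(∂L/∂φ') = 0, i.e. the momentum conjugate to φ is conserved:
    8 sin^2(θ) φ' / sqrt(1 + sin^2(θ) φ'^2) = C.
The overall factor of 8 is constant, so dividing through gives Clairaut's relation sin^2(θ) φ' / sqrt(1 + sin^2(θ) φ'^2) = C' (with C' = C/8). Solving for φ' and integrating gives the great-circle family
    cot(θ) = A cos(φ − φ_0),
i.e. the intersection of the sphere with a plane through the origin. The two constants A and φ_0 (equivalently C and one phase) are fixed by the two endpoint conditions.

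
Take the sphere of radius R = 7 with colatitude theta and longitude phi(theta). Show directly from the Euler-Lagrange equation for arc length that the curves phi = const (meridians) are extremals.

On the sphere of radius R = 7 with spherical coordinates (θ, φ), the induced metric is
    ds^2 = 49(dθ^2 + sin^2(θ) dφ^2).
Using θ as the parameter, the arc-length functional becomes
    J[φ] = ∫ 7 sqrt(1 + sin^2(θ) (dφ/dθ)^2) dθ.
So L = 7 sqrt(1 + sin^2(θ) φ'^2). Compute
    ∂L/∂φ = 0  (L has no explicit φ dependence),
    ∂L/∂φ' = 7 sin^2(θ) φ' / sqrt(1 + sin^2(θ) φ'^2).
For the candidate φ(θ) = c (constant), φ' = 0, so ∂L/∂φ' evaluated along the candidate vanishes, and ∂L/∂φ is identically zero. Hence
    d/dθ(∂L/∂φ') − ∂L/∂φ = 0
is satisfied. Therefore meridians φ = const are extremals of arc length — they are geodesics on the sphere.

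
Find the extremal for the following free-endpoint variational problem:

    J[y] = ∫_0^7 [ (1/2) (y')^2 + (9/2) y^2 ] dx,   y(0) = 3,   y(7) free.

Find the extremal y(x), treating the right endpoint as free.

The Lagrangian L = (1/2) (y')^2 + (9/2) y^2 gives
    ∂L/∂y = 9 y,   ∂L/∂y' = y'.
Euler-Lagrange: y'' − 9 y = 0.
With k = 3, the general solution is
    y(x) = A cosh(3 x) + B sinh(3 x).
Fixed left endpoint y(0) = 3 ⇒ A = 3.
The right endpoint x = 7 is free, so the natural (transversality) condition is ∂L/∂y' |_{x=7} = 0, i.e. y'(7) = 0.
Compute y'(x) = A k sinh(k x) + B k cosh(k x), so
    y'(7) = A k sinh(k·7) + B k cosh(k·7) = 0
    ⇒ B = −A tanh(k·7) = − 3 tanh(3·7).
Therefore the extremal is
    y(x) = 3 cosh(3 x) − 3 tanh(3·7) sinh(3 x).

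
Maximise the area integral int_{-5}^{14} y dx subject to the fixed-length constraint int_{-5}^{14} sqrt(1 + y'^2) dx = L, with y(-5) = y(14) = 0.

Set up the augmented Lagrangian using a multiplier λ for the length constraint:
    F(y, y') = y − λ sqrt(1 + y'^2).
F has no explicit x dependence, so the Beltrami identity yields a first integral
    F − y' ∂F/∂y' = C.
Compute ∂F/∂y' = −λ y' / sqrt(1 + y'^2). Then
    y − λ sqrt(1 + y'^2) + λ y'^2 / sqrt(1 + y'^2) = C
    ⇒  y − λ / sqrt(1 + y'^2) = C.
Solving for y' and integrating gives
    (x − a)^2 + (y − b)^2 = λ^2,
a circular arc of radius λ. The constants a, b are determined by the endpoint conditions y(-5) = y(14) = 0, and λ is fixed implicitly by the length constraint
    ∫_{-5}^{14} sqrt(1 + y'^2) dx = L.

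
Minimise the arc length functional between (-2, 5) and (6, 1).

Arc-length functional: J[y] = ∫ sqrt(1 + (y')^2) dx.
Lagrangian L = sqrt(1 + (y')^2) has no explicit y dependence, so ∂L/∂y = 0 and the Euler-Lagrange equation gives
    d/dx( y' / sqrt(1 + (y')^2) ) = 0  ⇒  y' / sqrt(1 + (y')^2) = const.
Hence y' is constant, so y(x) is affine.
Fitting the endpoints (-2, 5) and (6, 1):
    slope m = (1 − 5) / (6 − (-2)) = -1/2,
    intercept c = 5 − m·(-2) = 4.
Extremal: y(x) = (-1/2) x + 4.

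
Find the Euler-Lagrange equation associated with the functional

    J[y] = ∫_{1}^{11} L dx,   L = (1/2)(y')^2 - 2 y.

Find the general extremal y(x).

The Lagrangian is L = (1/2)(y')^2 - 2 y.
∂L/∂y = -2.
∂L/∂y' = y'.
The Euler-Lagrange equation d/dx(∂L/∂y') − ∂L/∂y = 0 becomes:
    y'' + 2 = 0
General solution: y(x) = -x^2 + A x + B, where A and B are arbitrary constants fixed by the endpoint conditions.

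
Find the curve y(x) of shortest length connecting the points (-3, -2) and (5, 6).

Arc-length functional: J[y] = ∫ sqrt(1 + (y')^2) dx.
Lagrangian L = sqrt(1 + (y')^2) has no explicit y dependence, so ∂L/∂y = 0 and the Euler-Lagrange equation gives
    d/dx( y' / sqrt(1 + (y')^2) ) = 0  ⇒  y' / sqrt(1 + (y')^2) = const.
Hence y' is constant, so y(x) is affine.
Fitting the endpoints (-3, -2) and (5, 6):
    slope m = (6 − (-2)) / (5 − (-3)) = 1,
    intercept c = (-2) − m·(-3) = 1.
Extremal: y(x) = x + 1.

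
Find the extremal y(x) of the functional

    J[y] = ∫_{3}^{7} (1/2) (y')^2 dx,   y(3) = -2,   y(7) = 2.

The Lagrangian is L = (1/2) (y')^2.
Compute ∂L/∂y = 0, ∂L/∂y' = y'.
The Euler-Lagrange equation d/dx(∂L/∂y') − ∂L/∂y = 0 reduces to
    y'' = 0.
Its general solution is
    y(x) = A x + B,
with A, B fixed by the endpoint conditions.
Applying the endpoint conditions y(3) = -2 and y(7) = 2: solve A·3 + B = -2 and A·7 + B = 2. Subtracting gives A(7 − 3) = 2 − -2, so A = 1, and B = -2 − A·3 = -5. Therefore
    y(x) = x - 5.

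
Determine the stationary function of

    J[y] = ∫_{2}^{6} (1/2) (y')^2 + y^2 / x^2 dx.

The Lagrangian is L = (1/2) (y')^2 + y^2 / x^2.
Compute ∂L/∂y = 2y/x^2, ∂L/∂y' = y'.
The Euler-Lagrange equation d/dx(∂L/∂y') − ∂L/∂y = 0 reduces to
    y'' − 2/x^2 · y = 0  (x > 0).
Its general solution is
    y(x) = A x^2 + B / x,
with A, B fixed by the endpoint conditions.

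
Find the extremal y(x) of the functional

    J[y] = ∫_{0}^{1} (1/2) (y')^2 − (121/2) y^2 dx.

The Lagrangian is L = (1/2) (y')^2 − (121/2) y^2.
Compute ∂L/∂y = -121y, ∂L/∂y' = y'.
The Euler-Lagrange equation d/dx(∂L/∂y') − ∂L/∂y = 0 reduces to
    y'' + 121 y = 0.
Its general solution is
    y(x) = A sin(11x) + B cos(11x),
with A, B fixed by the endpoint conditions.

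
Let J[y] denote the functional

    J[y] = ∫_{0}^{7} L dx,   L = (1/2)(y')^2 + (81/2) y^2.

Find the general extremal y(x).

The Lagrangian is L = (1/2)(y')^2 + (81/2) y^2.
∂L/∂y = 81y.
∂L/∂y' = y'.
The Euler-Lagrange equation d/dx(∂L/∂y') − ∂L/∂y = 0 becomes:
    y'' - 81 y = 0
General solution: y(x) = A e^(9x) + B e^(-9x), where A and B are arbitrary constants fixed by the endpoint conditions.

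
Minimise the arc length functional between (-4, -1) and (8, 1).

Arc-length functional: J[y] = ∫ sqrt(1 + (y')^2) dx.
Lagrangian L = sqrt(1 + (y')^2) has no explicit y dependence, so ∂L/∂y = 0 and the Euler-Lagrange equation gives
    d/dx( y' / sqrt(1 + (y')^2) ) = 0  ⇒  y' / sqrt(1 + (y')^2) = const.
Hence y' is constant, so y(x) is affine.
Fitting the endpoints (-4, -1) and (8, 1):
    slope m = (1 − (-1)) / (8 − (-4)) = 1/6,
    intercept c = (-1) − m·(-4) = -1/3.
Extremal: y(x) = (1/6) x - 1/3.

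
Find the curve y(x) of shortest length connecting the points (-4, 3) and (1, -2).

Arc-length functional: J[y] = ∫ sqrt(1 + (y')^2) dx.
Lagrangian L = sqrt(1 + (y')^2) has no explicit y dependence, so ∂L/∂y = 0 and the Euler-Lagrange equation gives
    d/dx( y' / sqrt(1 + (y')^2) ) = 0  ⇒  y' / sqrt(1 + (y')^2) = const.
Hence y' is constant, so y(x) is affine.
Fitting the endpoints (-4, 3) and (1, -2):
    slope m = ((-2) − 3) / (1 − (-4)) = -1,
    intercept c = 3 − m·(-4) = -1.
Extremal: y(x) = -x - 1.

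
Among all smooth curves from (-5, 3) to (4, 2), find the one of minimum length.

Arc-length functional: J[y] = ∫ sqrt(1 + (y')^2) dx.
Lagrangian L = sqrt(1 + (y')^2) has no explicit y dependence, so ∂L/∂y = 0 and the Euler-Lagrange equation gives
    d/dx( y' / sqrt(1 + (y')^2) ) = 0  ⇒  y' / sqrt(1 + (y')^2) = const.
Hence y' is constant, so y(x) is affine.
Fitting the endpoints (-5, 3) and (4, 2):
    slope m = (2 − 3) / (4 − (-5)) = -1/9,
    intercept c = 3 − m·(-5) = 22/9.
Extremal: y(x) = (-1/9) x + 22/9.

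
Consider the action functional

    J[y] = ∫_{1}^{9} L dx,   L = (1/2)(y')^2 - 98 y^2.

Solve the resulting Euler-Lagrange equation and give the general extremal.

The Lagrangian is L = (1/2)(y')^2 - 98 y^2.
∂L/∂y = -196y.
∂L/∂y' = y'.
The Euler-Lagrange equation d/dx(∂L/∂y') − ∂L/∂y = 0 becomes:
    y'' + 196 y = 0
General solution: y(x) = A sin(14x) + B cos(14x), where A and B are arbitrary constants fixed by the endpoint conditions.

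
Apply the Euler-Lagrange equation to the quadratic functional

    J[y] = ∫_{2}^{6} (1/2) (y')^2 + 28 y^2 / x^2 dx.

The Lagrangian is L = (1/2) (y')^2 + 28 y^2 / x^2.
Compute ∂L/∂y = 56y/x^2, ∂L/∂y' = y'.
The Euler-Lagrange equation d/dx(∂L/∂y') − ∂L/∂y = 0 reduces to
    y'' − 56/x^2 · y = 0  (x > 0).
Its general solution is
    y(x) = A x^8 + B x^(-7),
with A, B fixed by the endpoint conditions.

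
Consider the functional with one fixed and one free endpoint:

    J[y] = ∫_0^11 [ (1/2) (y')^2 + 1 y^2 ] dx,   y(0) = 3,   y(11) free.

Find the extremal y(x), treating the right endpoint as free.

The Lagrangian L = (1/2) (y')^2 + 1 y^2 gives
    ∂L/∂y = 2 y,   ∂L/∂y' = y'.
Euler-Lagrange: y'' − 2 y = 0.
With k = sqrt(2), the general solution is
    y(x) = A cosh(sqrt(2) x) + B sinh(sqrt(2) x).
Fixed left endpoint y(0) = 3 ⇒ A = 3.
The right endpoint x = 11 is free, so the natural (transversality) condition is ∂L/∂y' |_{x=11} = 0, i.e. y'(11) = 0.
Compute y'(x) = A k sinh(k x) + B k cosh(k x), so
    y'(11) = A k sinh(k·11) + B k cosh(k·11) = 0
    ⇒ B = −A tanh(k·11) = − 3 tanh(sqrt(2)·11).
Therefore the extremal is
    y(x) = 3 cosh(sqrt(2) x) − 3 tanh(sqrt(2)·11) sinh(sqrt(2) x).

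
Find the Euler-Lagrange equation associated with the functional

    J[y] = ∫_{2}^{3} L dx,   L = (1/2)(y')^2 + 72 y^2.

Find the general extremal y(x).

The Lagrangian is L = (1/2)(y')^2 + 72 y^2.
∂L/∂y = 144y.
∂L/∂y' = y'.
The Euler-Lagrange equation d/dx(∂L/∂y') − ∂L/∂y = 0 becomes:
    y'' - 144 y = 0
General solution: y(x) = A e^(12x) + B e^(-12x), where A and B are arbitrary constants fixed by the endpoint conditions.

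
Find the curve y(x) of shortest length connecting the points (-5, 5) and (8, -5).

Arc-length functional: J[y] = ∫ sqrt(1 + (y')^2) dx.
Lagrangian L = sqrt(1 + (y')^2) has no explicit y dependence, so ∂L/∂y = 0 and the Euler-Lagrange equation gives
    d/dx( y' / sqrt(1 + (y')^2) ) = 0  ⇒  y' / sqrt(1 + (y')^2) = const.
Hence y' is constant, so y(x) is affine.
Fitting the endpoints (-5, 5) and (8, -5):
    slope m = ((-5) − 5) / (8 − (-5)) = -10/13,
    intercept c = 5 − m·(-5) = 15/13.
Extremal: y(x) = (-10/13) x + 15/13.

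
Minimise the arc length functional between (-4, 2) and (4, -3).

Arc-length functional: J[y] = ∫ sqrt(1 + (y')^2) dx.
Lagrangian L = sqrt(1 + (y')^2) has no explicit y dependence, so ∂L/∂y = 0 and the Euler-Lagrange equation gives
    d/dx( y' / sqrt(1 + (y')^2) ) = 0  ⇒  y' / sqrt(1 + (y')^2) = const.
Hence y' is constant, so y(x) is affine.
Fitting the endpoints (-4, 2) and (4, -3):
    slope m = ((-3) − 2) / (4 − (-4)) = -5/8,
    intercept c = 2 − m·(-4) = -1/2.
Extremal: y(x) = (-5/8) x - 1/2.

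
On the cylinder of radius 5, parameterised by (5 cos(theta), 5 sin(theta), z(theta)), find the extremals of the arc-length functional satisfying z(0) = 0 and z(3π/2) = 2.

Parameterise the cylinder of radius R = 5 as
    r(θ) = (5 cos θ, 5 sin θ, z(θ)).
The arc-length element is
    ds = sqrt(25 + (dz/dθ)^2) dθ,
so the Lagrangian is L = sqrt(25 + z'^2).
L depends on z' only, not on z or θ, so ∂L/∂z = 0 and
    ∂L/∂z' = z' / sqrt(25 + z'^2).
The Euler-Lagrange equation gives
    d/dθ( z' / sqrt(25 + z'^2) ) = 0,
so z' is constant. Integrating once:
    z(θ) = a θ + b,
a helix on the cylinder (a straight line when the cylinder is unrolled). The constants a, b are determined by the endpoint conditions.
With endpoint conditions z(0) = 0 and z(3π/2) = 2: from z(0) = b we get b = 0, and a·3π/2 + 0 = 2 gives a = 4/(3π), so
    z(θ) = (4/(3π)) θ.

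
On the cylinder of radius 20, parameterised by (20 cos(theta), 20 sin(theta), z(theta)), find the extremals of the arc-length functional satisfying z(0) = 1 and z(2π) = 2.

Parameterise the cylinder of radius R = 20 as
    r(θ) = (20 cos θ, 20 sin θ, z(θ)).
The arc-length element is
    ds = sqrt(400 + (dz/dθ)^2) dθ,
so the Lagrangian is L = sqrt(400 + z'^2).
L depends on z' only, not on z or θ, so ∂L/∂z = 0 and
    ∂L/∂z' = z' / sqrt(400 + z'^2).
The Euler-Lagrange equation gives
    d/dθ( z' / sqrt(400 + z'^2) ) = 0,
so z' is constant. Integrating once:
    z(θ) = a θ + b,
a helix on the cylinder (a straight line when the cylinder is unrolled). The constants a, b are determined by the endpoint conditions.
With endpoint conditions z(0) = 1 and z(2π) = 2: from z(0) = b we get b = 1, and a·2π + 1 = 2 gives a = 1/(2π), so
    z(θ) = (1/(2π)) θ + 1.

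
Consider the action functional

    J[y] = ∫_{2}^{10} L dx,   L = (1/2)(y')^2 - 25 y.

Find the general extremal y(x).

The Lagrangian is L = (1/2)(y')^2 - 25 y.
∂L/∂y = -25.
∂L/∂y' = y'.
The Euler-Lagrange equation d/dx(∂L/∂y') − ∂L/∂y = 0 becomes:
    y'' + 25 = 0
General solution: y(x) = -(25/2) x^2 + A x + B, where A and B are arbitrary constants fixed by the endpoint conditions.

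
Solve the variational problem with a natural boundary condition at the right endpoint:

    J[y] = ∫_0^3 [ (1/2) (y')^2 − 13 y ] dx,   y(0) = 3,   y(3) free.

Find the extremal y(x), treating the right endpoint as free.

The Lagrangian L = (1/2) (y')^2 − 13 y gives
    ∂L/∂y = −13,   ∂L/∂y' = y'.
Euler-Lagrange: d/dx(y') − (−13) = 0, i.e. y'' + 13 = 0, so
    y(x) = −(13/2) x^2 + C1 x + C2.
Fixed left endpoint y(0) = 3 ⇒ C2 = 3.
The right endpoint x = 3 is free, so the natural (transversality) condition is ∂L/∂y' |_{x=3} = 0, i.e. y'(3) = 0.
Compute y'(x) = −13 x + C1, so y'(3) = −39 + C1 = 0 ⇒ C1 = 39.
Therefore the extremal is
    y(x) = −(13/2) x^2 + 39 x + 3.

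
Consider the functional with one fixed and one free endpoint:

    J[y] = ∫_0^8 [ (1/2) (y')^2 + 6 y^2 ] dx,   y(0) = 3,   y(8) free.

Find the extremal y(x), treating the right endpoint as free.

The Lagrangian L = (1/2) (y')^2 + 6 y^2 gives
    ∂L/∂y = 12 y,   ∂L/∂y' = y'.
Euler-Lagrange: y'' − 12 y = 0.
With k = sqrt(12), the general solution is
    y(x) = A cosh(sqrt(12) x) + B sinh(sqrt(12) x).
Fixed left endpoint y(0) = 3 ⇒ A = 3.
The right endpoint x = 8 is free, so the natural (transversality) condition is ∂L/∂y' |_{x=8} = 0, i.e. y'(8) = 0.
Compute y'(x) = A k sinh(k x) + B k cosh(k x), so
    y'(8) = A k sinh(k·8) + B k cosh(k·8) = 0
    ⇒ B = −A tanh(k·8) = − 3 tanh(sqrt(12)·8).
Therefore the extremal is
    y(x) = 3 cosh(sqrt(12) x) − 3 tanh(sqrt(12)·8) sinh(sqrt(12) x).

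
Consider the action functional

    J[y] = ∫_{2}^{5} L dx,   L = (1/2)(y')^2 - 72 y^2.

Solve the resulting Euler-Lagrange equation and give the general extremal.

The Lagrangian is L = (1/2)(y')^2 - 72 y^2.
∂L/∂y = -144y.
∂L/∂y' = y'.
The Euler-Lagrange equation d/dx(∂L/∂y') − ∂L/∂y = 0 becomes:
    y'' + 144 y = 0
General solution: y(x) = A sin(12x) + B cos(12x), where A and B are arbitrary constants fixed by the endpoint conditions.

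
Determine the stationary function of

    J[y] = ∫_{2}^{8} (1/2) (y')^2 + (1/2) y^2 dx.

The Lagrangian is L = (1/2) (y')^2 + (1/2) y^2.
Compute ∂L/∂y = y, ∂L/∂y' = y'.
The Euler-Lagrange equation d/dx(∂L/∂y') − ∂L/∂y = 0 reduces to
    y'' − y = 0.
Its general solution is
    y(x) = A e^x + B e^(−x),
with A, B fixed by the endpoint conditions.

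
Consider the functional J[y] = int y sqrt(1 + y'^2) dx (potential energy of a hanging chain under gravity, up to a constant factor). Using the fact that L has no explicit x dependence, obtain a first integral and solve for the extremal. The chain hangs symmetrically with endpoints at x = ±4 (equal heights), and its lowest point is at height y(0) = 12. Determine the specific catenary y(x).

The Lagrangian L(y, y') = y sqrt(1 + y'^2) has no explicit x dependence, so the Beltrami identity applies:
    L − y' ∂L/∂y' = C.
Compute ∂L/∂y' = y · y' / sqrt(1 + y'^2). Then
    L − y' ∂L/∂y'
    = y sqrt(1 + y'^2) − y · y'^2 / sqrt(1 + y'^2)
    = y (1 + y'^2 − y'^2) / sqrt(1 + y'^2)
    = y / sqrt(1 + y'^2) = C.
Squaring gives y^2 = C^2 (1 + y'^2), i.e.
    y'^2 = y^2 / C^2 − 1.
Separating variables,
    dy / sqrt(y^2 − C^2) = dx / C,
and integrating gives arccosh(y / C) = (x − a)/C, so
    y(x) = C cosh((x − a)/C),
the catenary. The constants C and a are fixed by the two endpoint conditions (and, for the hanging-chain problem, the length constraint selects C).
Now fit the given data. The endpoints x = ±4 are symmetric at equal height, so the catenary is even about its minimum: a = 0 and y(x) = C cosh(x/C). The lowest point is y(0) = C cosh(0) = C, and we are told y(0) = 12, so C = 12. Therefore
    y(x) = 12 cosh(x/12),
and at the endpoints
    y(±4) = 12 cosh(4/12).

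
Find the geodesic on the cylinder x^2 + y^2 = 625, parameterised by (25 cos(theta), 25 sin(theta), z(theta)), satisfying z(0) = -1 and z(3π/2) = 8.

Parameterise the cylinder of radius R = 25 as
    r(θ) = (25 cos θ, 25 sin θ, z(θ)).
The arc-length element is
    ds = sqrt(625 + (dz/dθ)^2) dθ,
so the Lagrangian is L = sqrt(625 + z'^2).
L depends on z' only, not on z or θ, so ∂L/∂z = 0 and
    ∂L/∂z' = z' / sqrt(625 + z'^2).
The Euler-Lagrange equation gives
    d/dθ( z' / sqrt(625 + z'^2) ) = 0,
so z' is constant. Integrating once:
    z(θ) = a θ + b,
a helix on the cylinder (a straight line when the cylinder is unrolled). The constants a, b are determined by the endpoint conditions.
With endpoint conditions z(0) = -1 and z(3π/2) = 8: from z(0) = b we get b = -1, and a·3π/2 + -1 = 8 gives a = 6/π, so
    z(θ) = (6/π) θ − 1.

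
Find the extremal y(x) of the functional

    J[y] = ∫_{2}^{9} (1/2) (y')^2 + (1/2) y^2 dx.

The Lagrangian is L = (1/2) (y')^2 + (1/2) y^2.
Compute ∂L/∂y = y, ∂L/∂y' = y'.
The Euler-Lagrange equation d/dx(∂L/∂y') − ∂L/∂y = 0 reduces to
    y'' − y = 0.
Its general solution is
    y(x) = A e^x + B e^(−x),
with A, B fixed by the endpoint conditions.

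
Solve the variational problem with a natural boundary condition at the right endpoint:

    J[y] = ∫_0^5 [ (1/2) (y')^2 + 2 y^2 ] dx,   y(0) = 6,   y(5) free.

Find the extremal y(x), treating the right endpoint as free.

The Lagrangian L = (1/2) (y')^2 + 2 y^2 gives
    ∂L/∂y = 4 y,   ∂L/∂y' = y'.
Euler-Lagrange: y'' − 4 y = 0.
With k = 2, the general solution is
    y(x) = A cosh(2 x) + B sinh(2 x).
Fixed left endpoint y(0) = 6 ⇒ A = 6.
The right endpoint x = 5 is free, so the natural (transversality) condition is ∂L/∂y' |_{x=5} = 0, i.e. y'(5) = 0.
Compute y'(x) = A k sinh(k x) + B k cosh(k x), so
    y'(5) = A k sinh(k·5) + B k cosh(k·5) = 0
    ⇒ B = −A tanh(k·5) = − 6 tanh(2·5).
Therefore the extremal is
    y(x) = 6 cosh(2 x) − 6 tanh(2·5) sinh(2 x).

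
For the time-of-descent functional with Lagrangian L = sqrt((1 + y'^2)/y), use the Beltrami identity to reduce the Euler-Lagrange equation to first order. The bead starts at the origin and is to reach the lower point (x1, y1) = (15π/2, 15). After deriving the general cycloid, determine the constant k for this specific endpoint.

The Lagrangian L = sqrt((1 + y'^2) / y) has no explicit x dependence, so the Beltrami identity applies:
    L − y' ∂L/∂y' = C.
Compute ∂L/∂y' = y' / sqrt(y (1 + y'^2)).
Substitute:
    sqrt((1 + y'^2)/y) − y'·y' / sqrt(y (1 + y'^2))
    = (1 + y'^2) / sqrt(y (1 + y'^2)) − y'^2 / sqrt(y (1 + y'^2))
    = 1 / sqrt(y (1 + y'^2)) = C.
Squaring and rearranging gives the first integral
    y (1 + y'^2) = 1/C^2 =: k   (constant).
Solving this first-order ODE by the substitution
    y = (k/2)(1 − cos θ)
yields the cycloid parameterisation
    x(θ) = (k/2)(θ − sin θ),   y(θ) = (k/2)(1 − cos θ).
The constant k is fixed by the endpoint condition.
Now fit the given lower endpoint (x1, y1) = (15π/2, 15). At the bottom of the first arch (θ = π), the parametric equations give
    y(π) = (k/2)(1 − cos π) = k,
    x(π) = (k/2)(π − sin π) = kπ/2.
Matching y(π) = 15 gives k = 15, consistent with x(π) = 15π/2. Therefore the specific cycloid is
    x(θ) = (15/2)(θ − sin θ),   y(θ) = (15/2)(1 − cos θ).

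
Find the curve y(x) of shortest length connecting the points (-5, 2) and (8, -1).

Arc-length functional: J[y] = ∫ sqrt(1 + (y')^2) dx.
Lagrangian L = sqrt(1 + (y')^2) has no explicit y dependence, so ∂L/∂y = 0 and the Euler-Lagrange equation gives
    d/dx( y' / sqrt(1 + (y')^2) ) = 0  ⇒  y' / sqrt(1 + (y')^2) = const.
Hence y' is constant, so y(x) is affine.
Fitting the endpoints (-5, 2) and (8, -1):
    slope m = ((-1) − 2) / (8 − (-5)) = -3/13,
    intercept c = 2 − m·(-5) = 11/13.
Extremal: y(x) = (-3/13) x + 11/13.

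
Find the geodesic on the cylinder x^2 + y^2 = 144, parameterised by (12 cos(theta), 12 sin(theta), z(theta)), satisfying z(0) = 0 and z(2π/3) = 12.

Parameterise the cylinder of radius R = 12 as
    r(θ) = (12 cos θ, 12 sin θ, z(θ)).
The arc-length element is
    ds = sqrt(144 + (dz/dθ)^2) dθ,
so the Lagrangian is L = sqrt(144 + z'^2).
L depends on z' only, not on z or θ, so ∂L/∂z = 0 and
    ∂L/∂z' = z' / sqrt(144 + z'^2).
The Euler-Lagrange equation gives
    d/dθ( z' / sqrt(144 + z'^2) ) = 0,
so z' is constant. Integrating once:
    z(θ) = a θ + b,
a helix on the cylinder (a straight line when the cylinder is unrolled). The constants a, b are determined by the endpoint conditions.
With endpoint conditions z(0) = 0 and z(2π/3) = 12: from z(0) = b we get b = 0, and a·2π/3 + 0 = 12 gives a = 18/π, so
    z(θ) = (18/π) θ.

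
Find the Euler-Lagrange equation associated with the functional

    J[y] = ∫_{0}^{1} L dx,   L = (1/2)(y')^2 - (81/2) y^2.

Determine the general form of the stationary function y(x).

The Lagrangian is L = (1/2)(y')^2 - (81/2) y^2.
∂L/∂y = -81y.
∂L/∂y' = y'.
The Euler-Lagrange equation d/dx(∂L/∂y') − ∂L/∂y = 0 becomes:
    y'' + 81 y = 0
General solution: y(x) = A sin(9x) + B cos(9x), where A and B are arbitrary constants fixed by the endpoint conditions.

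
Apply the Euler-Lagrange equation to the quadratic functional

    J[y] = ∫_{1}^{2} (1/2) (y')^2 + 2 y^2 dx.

The Lagrangian is L = (1/2) (y')^2 + 2 y^2.
Compute ∂L/∂y = 4y, ∂L/∂y' = y'.
The Euler-Lagrange equation d/dx(∂L/∂y') − ∂L/∂y = 0 reduces to
    y'' − 4 y = 0.
Its general solution is
    y(x) = A e^(2x) + B e^(−2x),
with A, B fixed by the endpoint conditions.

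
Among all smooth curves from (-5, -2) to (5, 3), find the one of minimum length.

Arc-length functional: J[y] = ∫ sqrt(1 + (y')^2) dx.
Lagrangian L = sqrt(1 + (y')^2) has no explicit y dependence, so ∂L/∂y = 0 and the Euler-Lagrange equation gives
    d/dx( y' / sqrt(1 + (y')^2) ) = 0  ⇒  y' / sqrt(1 + (y')^2) = const.
Hence y' is constant, so y(x) is affine.
Fitting the endpoints (-5, -2) and (5, 3):
    slope m = (3 − (-2)) / (5 − (-5)) = 1/2,
    intercept c = (-2) − m·(-5) = 1/2.
Extremal: y(x) = (1/2) x + 1/2.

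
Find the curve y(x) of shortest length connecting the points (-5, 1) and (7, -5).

Arc-length functional: J[y] = ∫ sqrt(1 + (y')^2) dx.
Lagrangian L = sqrt(1 + (y')^2) has no explicit y dependence, so ∂L/∂y = 0 and the Euler-Lagrange equation gives
    d/dx( y' / sqrt(1 + (y')^2) ) = 0  ⇒  y' / sqrt(1 + (y')^2) = const.
Hence y' is constant, so y(x) is affine.
Fitting the endpoints (-5, 1) and (7, -5):
    slope m = ((-5) − 1) / (7 − (-5)) = -1/2,
    intercept c = 1 − m·(-5) = -3/2.
Extremal: y(x) = (-1/2) x - 3/2.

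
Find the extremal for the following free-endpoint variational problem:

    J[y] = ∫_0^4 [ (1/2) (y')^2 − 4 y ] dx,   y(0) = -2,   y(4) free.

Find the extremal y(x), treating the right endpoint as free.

The Lagrangian L = (1/2) (y')^2 − 4 y gives
    ∂L/∂y = −4,   ∂L/∂y' = y'.
Euler-Lagrange: d/dx(y') − (−4) = 0, i.e. y'' + 4 = 0, so
    y(x) = −(4/2) x^2 + C1 x + C2.
Fixed left endpoint y(0) = -2 ⇒ C2 = -2.
The right endpoint x = 4 is free, so the natural (transversality) condition is ∂L/∂y' |_{x=4} = 0, i.e. y'(4) = 0.
Compute y'(x) = −4 x + C1, so y'(4) = −16 + C1 = 0 ⇒ C1 = 16.
Therefore the extremal is
    y(x) = −2 x^2 + 16 x − 2.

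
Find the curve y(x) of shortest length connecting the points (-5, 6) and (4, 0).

Arc-length functional: J[y] = ∫ sqrt(1 + (y')^2) dx.
Lagrangian L = sqrt(1 + (y')^2) has no explicit y dependence, so ∂L/∂y = 0 and the Euler-Lagrange equation gives
    d/dx( y' / sqrt(1 + (y')^2) ) = 0  ⇒  y' / sqrt(1 + (y')^2) = const.
Hence y' is constant, so y(x) is affine.
Fitting the endpoints (-5, 6) and (4, 0):
    slope m = (0 − 6) / (4 − (-5)) = -2/3,
    intercept c = 6 − m·(-5) = 8/3.
Extremal: y(x) = (-2/3) x + 8/3.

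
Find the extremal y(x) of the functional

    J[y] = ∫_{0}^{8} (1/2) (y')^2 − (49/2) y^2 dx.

The Lagrangian is L = (1/2) (y')^2 − (49/2) y^2.
Compute ∂L/∂y = -49y, ∂L/∂y' = y'.
The Euler-Lagrange equation d/dx(∂L/∂y') − ∂L/∂y = 0 reduces to
    y'' + 49 y = 0.
Its general solution is
    y(x) = A sin(7x) + B cos(7x),
with A, B fixed by the endpoint conditions.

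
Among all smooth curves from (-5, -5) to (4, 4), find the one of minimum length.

Arc-length functional: J[y] = ∫ sqrt(1 + (y')^2) dx.
Lagrangian L = sqrt(1 + (y')^2) has no explicit y dependence, so ∂L/∂y = 0 and the Euler-Lagrange equation gives
    d/dx( y' / sqrt(1 + (y')^2) ) = 0  ⇒  y' / sqrt(1 + (y')^2) = const.
Hence y' is constant, so y(x) is affine.
Fitting the endpoints (-5, -5) and (4, 4):
    slope m = (4 − (-5)) / (4 − (-5)) = 1,
    intercept c = (-5) − m·(-5) = 0.
Extremal: y(x) = x.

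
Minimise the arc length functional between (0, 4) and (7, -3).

Arc-length functional: J[y] = ∫ sqrt(1 + (y')^2) dx.
Lagrangian L = sqrt(1 + (y')^2) has no explicit y dependence, so ∂L/∂y = 0 and the Euler-Lagrange equation gives
    d/dx( y' / sqrt(1 + (y')^2) ) = 0  ⇒  y' / sqrt(1 + (y')^2) = const.
Hence y' is constant, so y(x) is affine.
Fitting the endpoints (0, 4) and (7, -3):
    slope m = ((-3) − 4) / (7 − 0) = -1,
    intercept c = 4 − m·0 = 4.
Extremal: y(x) = -x + 4.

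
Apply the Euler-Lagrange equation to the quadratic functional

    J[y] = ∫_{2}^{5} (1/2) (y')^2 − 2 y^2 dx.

The Lagrangian is L = (1/2) (y')^2 − 2 y^2.
Compute ∂L/∂y = -4y, ∂L/∂y' = y'.
The Euler-Lagrange equation d/dx(∂L/∂y') − ∂L/∂y = 0 reduces to
    y'' + 4 y = 0.
Its general solution is
    y(x) = A sin(2x) + B cos(2x),
with A, B fixed by the endpoint conditions.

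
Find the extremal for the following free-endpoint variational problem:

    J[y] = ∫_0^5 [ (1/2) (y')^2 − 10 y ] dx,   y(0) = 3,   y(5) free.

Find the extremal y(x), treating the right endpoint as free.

The Lagrangian L = (1/2) (y')^2 − 10 y gives
    ∂L/∂y = −10,   ∂L/∂y' = y'.
Euler-Lagrange: d/dx(y') − (−10) = 0, i.e. y'' + 10 = 0, so
    y(x) = −(10/2) x^2 + C1 x + C2.
Fixed left endpoint y(0) = 3 ⇒ C2 = 3.
The right endpoint x = 5 is free, so the natural (transversality) condition is ∂L/∂y' |_{x=5} = 0, i.e. y'(5) = 0.
Compute y'(x) = −10 x + C1, so y'(5) = −50 + C1 = 0 ⇒ C1 = 50.
Therefore the extremal is
    y(x) = −5 x^2 + 50 x + 3.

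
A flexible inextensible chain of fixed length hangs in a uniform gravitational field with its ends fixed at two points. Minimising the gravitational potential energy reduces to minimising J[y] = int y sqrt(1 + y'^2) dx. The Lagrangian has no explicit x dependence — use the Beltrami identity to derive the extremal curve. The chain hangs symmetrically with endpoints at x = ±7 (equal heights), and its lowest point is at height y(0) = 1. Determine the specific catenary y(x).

The Lagrangian L(y, y') = y sqrt(1 + y'^2) has no explicit x dependence, so the Beltrami identity applies:
    L − y' ∂L/∂y' = C.
Compute ∂L/∂y' = y · y' / sqrt(1 + y'^2). Then
    L − y' ∂L/∂y'
    = y sqrt(1 + y'^2) − y · y'^2 / sqrt(1 + y'^2)
    = y (1 + y'^2 − y'^2) / sqrt(1 + y'^2)
    = y / sqrt(1 + y'^2) = C.
Squaring gives y^2 = C^2 (1 + y'^2), i.e.
    y'^2 = y^2 / C^2 − 1.
Separating variables,
    dy / sqrt(y^2 − C^2) = dx / C,
and integrating gives arccosh(y / C) = (x − a)/C, so
    y(x) = C cosh((x − a)/C),
the catenary. The constants C and a are fixed by the two endpoint conditions (and, for the hanging-chain problem, the length constraint selects C).
Now fit the given data. The endpoints x = ±7 are symmetric at equal height, so the catenary is even about its minimum: a = 0 and y(x) = C cosh(x/C). The lowest point is y(0) = C cosh(0) = C, and we are told y(0) = 1, so C = 1. Therefore
    y(x) = cosh(x),
and at the endpoints
    y(±7) = cosh(7).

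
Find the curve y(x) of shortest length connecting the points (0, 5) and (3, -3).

Arc-length functional: J[y] = ∫ sqrt(1 + (y')^2) dx.
Lagrangian L = sqrt(1 + (y')^2) has no explicit y dependence, so ∂L/∂y = 0 and the Euler-Lagrange equation gives
    d/dx( y' / sqrt(1 + (y')^2) ) = 0  ⇒  y' / sqrt(1 + (y')^2) = const.
Hence y' is constant, so y(x) is affine.
Fitting the endpoints (0, 5) and (3, -3):
    slope m = ((-3) − 5) / (3 − 0) = -8/3,
    intercept c = 5 − m·0 = 5.
Extremal: y(x) = (-8/3) x + 5.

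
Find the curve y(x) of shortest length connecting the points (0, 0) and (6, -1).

Arc-length functional: J[y] = ∫ sqrt(1 + (y')^2) dx.
Lagrangian L = sqrt(1 + (y')^2) has no explicit y dependence, so ∂L/∂y = 0 and the Euler-Lagrange equation gives
    d/dx( y' / sqrt(1 + (y')^2) ) = 0  ⇒  y' / sqrt(1 + (y')^2) = const.
Hence y' is constant, so y(x) is affine.
Fitting the endpoints (0, 0) and (6, -1):
    slope m = ((-1) − 0) / (6 − 0) = -1/6,
    intercept c = 0 − m·0 = 0.
Extremal: y(x) = (-1/6) x.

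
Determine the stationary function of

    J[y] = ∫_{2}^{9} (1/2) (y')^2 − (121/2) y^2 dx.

The Lagrangian is L = (1/2) (y')^2 − (121/2) y^2.
Compute ∂L/∂y = -121y, ∂L/∂y' = y'.
The Euler-Lagrange equation d/dx(∂L/∂y') − ∂L/∂y = 0 reduces to
    y'' + 121 y = 0.
Its general solution is
    y(x) = A sin(11x) + B cos(11x),
with A, B fixed by the endpoint conditions.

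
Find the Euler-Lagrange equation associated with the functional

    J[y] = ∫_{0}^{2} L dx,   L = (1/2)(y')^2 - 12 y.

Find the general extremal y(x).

The Lagrangian is L = (1/2)(y')^2 - 12 y.
∂L/∂y = -12.
∂L/∂y' = y'.
The Euler-Lagrange equation d/dx(∂L/∂y') − ∂L/∂y = 0 becomes:
    y'' + 12 = 0
General solution: y(x) = -6 x^2 + A x + B, where A and B are arbitrary constants fixed by the endpoint conditions.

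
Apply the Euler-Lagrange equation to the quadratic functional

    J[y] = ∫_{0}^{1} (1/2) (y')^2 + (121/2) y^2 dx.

The Lagrangian is L = (1/2) (y')^2 + (121/2) y^2.
Compute ∂L/∂y = 121y, ∂L/∂y' = y'.
The Euler-Lagrange equation d/dx(∂L/∂y') − ∂L/∂y = 0 reduces to
    y'' − 121 y = 0.
Its general solution is
    y(x) = A e^(11x) + B e^(−11x),
with A, B fixed by the endpoint conditions.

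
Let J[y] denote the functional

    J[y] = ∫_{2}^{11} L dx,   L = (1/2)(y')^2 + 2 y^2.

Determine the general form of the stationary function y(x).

The Lagrangian is L = (1/2)(y')^2 + 2 y^2.
∂L/∂y = 4y.
∂L/∂y' = y'.
The Euler-Lagrange equation d/dx(∂L/∂y') − ∂L/∂y = 0 becomes:
    y'' - 4 y = 0
General solution: y(x) = A e^(2x) + B e^(-2x), where A and B are arbitrary constants fixed by the endpoint conditions.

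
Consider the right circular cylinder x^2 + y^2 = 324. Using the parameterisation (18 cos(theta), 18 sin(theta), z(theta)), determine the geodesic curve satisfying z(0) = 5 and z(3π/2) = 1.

Parameterise the cylinder of radius R = 18 as
    r(θ) = (18 cos θ, 18 sin θ, z(θ)).
The arc-length element is
    ds = sqrt(324 + (dz/dθ)^2) dθ,
so the Lagrangian is L = sqrt(324 + z'^2).
L depends on z' only, not on z or θ, so ∂L/∂z = 0 and
    ∂L/∂z' = z' / sqrt(324 + z'^2).
The Euler-Lagrange equation gives
    d/dθ( z' / sqrt(324 + z'^2) ) = 0,
so z' is constant. Integrating once:
    z(θ) = a θ + b,
a helix on the cylinder (a straight line when the cylinder is unrolled). The constants a, b are determined by the endpoint conditions.
With endpoint conditions z(0) = 5 and z(3π/2) = 1: from z(0) = b we get b = 5, and a·3π/2 + 5 = 1 gives a = -8/(3π), so
    z(θ) = (-8/(3π)) θ + 5.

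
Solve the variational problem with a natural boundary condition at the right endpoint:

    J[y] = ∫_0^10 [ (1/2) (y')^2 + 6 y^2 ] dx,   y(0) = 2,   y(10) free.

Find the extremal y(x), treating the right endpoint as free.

The Lagrangian L = (1/2) (y')^2 + 6 y^2 gives
    ∂L/∂y = 12 y,   ∂L/∂y' = y'.
Euler-Lagrange: y'' − 12 y = 0.
With k = sqrt(12), the general solution is
    y(x) = A cosh(sqrt(12) x) + B sinh(sqrt(12) x).
Fixed left endpoint y(0) = 2 ⇒ A = 2.
The right endpoint x = 10 is free, so the natural (transversality) condition is ∂L/∂y' |_{x=10} = 0, i.e. y'(10) = 0.
Compute y'(x) = A k sinh(k x) + B k cosh(k x), so
    y'(10) = A k sinh(k·10) + B k cosh(k·10) = 0
    ⇒ B = −A tanh(k·10) = − 2 tanh(sqrt(12)·10).
Therefore the extremal is
    y(x) = 2 cosh(sqrt(12) x) − 2 tanh(sqrt(12)·10) sinh(sqrt(12) x).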